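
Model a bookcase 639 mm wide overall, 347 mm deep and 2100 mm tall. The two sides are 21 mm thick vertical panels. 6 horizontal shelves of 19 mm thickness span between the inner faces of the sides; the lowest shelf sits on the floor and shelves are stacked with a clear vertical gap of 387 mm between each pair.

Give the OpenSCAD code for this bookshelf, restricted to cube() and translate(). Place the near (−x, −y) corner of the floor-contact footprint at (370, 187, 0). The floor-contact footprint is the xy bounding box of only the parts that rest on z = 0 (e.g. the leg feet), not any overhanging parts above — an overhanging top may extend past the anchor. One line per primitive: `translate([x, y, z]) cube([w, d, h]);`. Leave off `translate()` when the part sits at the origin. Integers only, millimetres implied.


translate([370, 187, 0]) cube([21, 347, 2100]);
translate([988, 187, 0]) cube([21, 347, 2100]);
translate([391, 187, 0]) cube([597, 347, 19]);
translate([391, 187, 406]) cube([597, 347, 19]);
translate([391, 187, 812]) cube([597, 347, 19]);
translate([391, 187, 1218]) cube([597, 347, 19]);
translate([391, 187, 1624]) cube([597, 347, 19]);
translate([391, 187, 2030]) cube([597, 347, 19]);


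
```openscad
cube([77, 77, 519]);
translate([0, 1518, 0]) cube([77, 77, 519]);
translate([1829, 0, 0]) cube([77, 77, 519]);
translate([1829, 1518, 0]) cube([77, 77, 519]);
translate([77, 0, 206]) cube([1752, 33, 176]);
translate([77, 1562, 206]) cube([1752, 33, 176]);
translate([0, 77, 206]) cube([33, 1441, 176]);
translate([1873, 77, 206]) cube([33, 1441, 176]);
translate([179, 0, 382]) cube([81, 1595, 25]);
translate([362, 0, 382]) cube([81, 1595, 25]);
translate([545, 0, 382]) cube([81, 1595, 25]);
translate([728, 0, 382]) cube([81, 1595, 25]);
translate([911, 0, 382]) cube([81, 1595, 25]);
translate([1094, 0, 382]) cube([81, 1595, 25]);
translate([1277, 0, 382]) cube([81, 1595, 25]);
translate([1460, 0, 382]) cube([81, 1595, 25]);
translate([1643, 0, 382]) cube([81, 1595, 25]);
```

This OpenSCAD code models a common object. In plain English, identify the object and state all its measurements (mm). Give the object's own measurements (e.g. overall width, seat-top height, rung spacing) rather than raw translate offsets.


A bed frame 1906 mm long (x) by 1595 mm wide (y). Four 77×77 mm corner posts, 519 mm tall, at the corners of the footprint. Four rails of 33 mm thickness and 176 mm height run between adjacent posts with their undersides at z = 206 mm, their outer faces flush with the outside of the frame (the two x-running rails run between the posts' inner faces; the two y-running rails run between the posts' inner faces). 9 slats, each 81 mm wide (x) and 25 mm thick, lie across the top of the two x-running rails, running the full 1595 mm width of the frame in y; along x they sit between the end posts with a 102 mm gap after the −x posts and between neighbouring slats, leaving 105 mm before the +x posts.


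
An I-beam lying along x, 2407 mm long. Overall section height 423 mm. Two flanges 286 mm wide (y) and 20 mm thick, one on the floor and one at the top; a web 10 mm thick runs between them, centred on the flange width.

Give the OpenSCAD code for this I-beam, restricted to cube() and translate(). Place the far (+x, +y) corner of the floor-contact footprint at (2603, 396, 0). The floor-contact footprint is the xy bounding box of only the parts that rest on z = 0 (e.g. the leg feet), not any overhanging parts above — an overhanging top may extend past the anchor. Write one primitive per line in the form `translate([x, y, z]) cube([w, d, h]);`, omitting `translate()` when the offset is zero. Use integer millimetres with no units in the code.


translate([196, 110, 0]) cube([2407, 286, 20]);
translate([196, 248, 20]) cube([2407, 10, 383]);
translate([196, 110, 403]) cube([2407, 286, 20]);


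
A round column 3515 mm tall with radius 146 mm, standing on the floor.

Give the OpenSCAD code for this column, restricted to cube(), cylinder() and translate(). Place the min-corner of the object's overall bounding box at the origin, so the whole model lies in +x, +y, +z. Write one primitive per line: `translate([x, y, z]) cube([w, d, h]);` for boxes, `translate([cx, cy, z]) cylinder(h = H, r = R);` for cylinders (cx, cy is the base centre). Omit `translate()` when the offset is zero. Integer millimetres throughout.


translate([146, 146, 0]) cylinder(h = 3515, r = 146);


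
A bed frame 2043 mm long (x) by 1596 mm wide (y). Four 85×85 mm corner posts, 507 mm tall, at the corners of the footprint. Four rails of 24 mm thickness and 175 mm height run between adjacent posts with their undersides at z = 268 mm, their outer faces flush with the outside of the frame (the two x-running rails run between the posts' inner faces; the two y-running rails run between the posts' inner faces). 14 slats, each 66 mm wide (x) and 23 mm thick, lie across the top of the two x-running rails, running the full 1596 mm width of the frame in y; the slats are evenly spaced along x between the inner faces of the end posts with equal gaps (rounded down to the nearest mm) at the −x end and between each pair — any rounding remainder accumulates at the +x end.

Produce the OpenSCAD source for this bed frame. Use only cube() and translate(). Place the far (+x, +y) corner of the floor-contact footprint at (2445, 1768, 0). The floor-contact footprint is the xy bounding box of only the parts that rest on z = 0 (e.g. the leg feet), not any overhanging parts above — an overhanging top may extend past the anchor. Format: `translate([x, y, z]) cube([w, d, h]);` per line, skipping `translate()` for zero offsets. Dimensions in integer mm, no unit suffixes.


translate([402, 172, 0]) cube([85, 85, 507]);
translate([402, 1683, 0]) cube([85, 85, 507]);
translate([2360, 172, 0]) cube([85, 85, 507]);
translate([2360, 1683, 0]) cube([85, 85, 507]);
translate([487, 172, 268]) cube([1873, 24, 175]);
translate([487, 1744, 268]) cube([1873, 24, 175]);
translate([402, 257, 268]) cube([24, 1426, 175]);
translate([2421, 257, 268]) cube([24, 1426, 175]);
translate([550, 172, 443]) cube([66, 1596, 23]);
translate([679, 172, 443]) cube([66, 1596, 23]);
translate([808, 172, 443]) cube([66, 1596, 23]);
translate([937, 172, 443]) cube([66, 1596, 23]);
translate([1066, 172, 443]) cube([66, 1596, 23]);
translate([1195, 172, 443]) cube([66, 1596, 23]);
translate([1324, 172, 443]) cube([66, 1596, 23]);
translate([1453, 172, 443]) cube([66, 1596, 23]);
translate([1582, 172, 443]) cube([66, 1596, 23]);
translate([1711, 172, 443]) cube([66, 1596, 23]);
translate([1840, 172, 443]) cube([66, 1596, 23]);
translate([1969, 172, 443]) cube([66, 1596, 23]);
translate([2098, 172, 443]) cube([66, 1596, 23]);
translate([2227, 172, 443]) cube([66, 1596, 23]);


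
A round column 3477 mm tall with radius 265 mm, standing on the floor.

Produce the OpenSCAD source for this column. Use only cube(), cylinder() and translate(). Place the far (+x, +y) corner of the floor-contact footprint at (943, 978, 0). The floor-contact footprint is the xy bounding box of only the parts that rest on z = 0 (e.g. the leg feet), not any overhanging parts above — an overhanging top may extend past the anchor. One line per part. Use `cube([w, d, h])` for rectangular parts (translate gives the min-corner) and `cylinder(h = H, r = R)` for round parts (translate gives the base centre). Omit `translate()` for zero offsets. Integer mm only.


translate([678, 713, 0]) cylinder(h = 3477, r = 265);


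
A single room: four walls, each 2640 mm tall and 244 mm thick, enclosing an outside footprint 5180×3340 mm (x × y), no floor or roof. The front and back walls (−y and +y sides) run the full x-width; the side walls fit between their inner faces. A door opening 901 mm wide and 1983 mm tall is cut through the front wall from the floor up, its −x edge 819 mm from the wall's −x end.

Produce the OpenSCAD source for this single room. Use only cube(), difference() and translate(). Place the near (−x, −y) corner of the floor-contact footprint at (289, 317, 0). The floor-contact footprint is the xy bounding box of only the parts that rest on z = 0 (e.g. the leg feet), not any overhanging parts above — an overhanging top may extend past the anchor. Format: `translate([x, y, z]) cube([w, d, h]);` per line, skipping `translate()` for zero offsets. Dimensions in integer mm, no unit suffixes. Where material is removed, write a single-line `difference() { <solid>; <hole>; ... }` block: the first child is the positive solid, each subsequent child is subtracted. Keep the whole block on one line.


difference() { translate([289, 317, 0]) cube([5180, 244, 2640]); translate([1108, 317, 0]) cube([901, 244, 1983]); }
translate([289, 3413, 0]) cube([5180, 244, 2640]);
translate([289, 561, 0]) cube([244, 2852, 2640]);
translate([5225, 561, 0]) cube([244, 2852, 2640]);


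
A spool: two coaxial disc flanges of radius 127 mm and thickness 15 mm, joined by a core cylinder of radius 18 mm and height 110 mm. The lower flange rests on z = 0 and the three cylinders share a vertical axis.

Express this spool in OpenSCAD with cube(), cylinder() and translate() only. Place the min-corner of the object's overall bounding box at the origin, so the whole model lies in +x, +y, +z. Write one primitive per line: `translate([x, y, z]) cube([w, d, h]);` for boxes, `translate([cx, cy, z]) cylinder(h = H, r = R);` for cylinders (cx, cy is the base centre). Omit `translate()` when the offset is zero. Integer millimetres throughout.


translate([127, 127, 0]) cylinder(h = 15, r = 127);
translate([127, 127, 15]) cylinder(h = 110, r = 18);
translate([127, 127, 125]) cylinder(h = 15, r = 127);


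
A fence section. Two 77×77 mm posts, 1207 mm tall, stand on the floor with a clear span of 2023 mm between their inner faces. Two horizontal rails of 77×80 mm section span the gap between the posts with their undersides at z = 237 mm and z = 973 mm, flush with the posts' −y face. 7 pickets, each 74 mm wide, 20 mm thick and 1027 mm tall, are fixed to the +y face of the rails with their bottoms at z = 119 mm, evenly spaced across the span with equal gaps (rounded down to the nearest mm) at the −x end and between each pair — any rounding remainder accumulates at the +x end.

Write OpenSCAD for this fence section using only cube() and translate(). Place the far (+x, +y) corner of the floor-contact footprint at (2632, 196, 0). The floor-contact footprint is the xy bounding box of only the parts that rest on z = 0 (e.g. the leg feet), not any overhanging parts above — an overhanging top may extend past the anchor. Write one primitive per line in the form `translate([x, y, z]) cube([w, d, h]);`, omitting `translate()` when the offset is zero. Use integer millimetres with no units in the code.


translate([455, 119, 0]) cube([77, 77, 1207]);
translate([2555, 119, 0]) cube([77, 77, 1207]);
translate([532, 119, 237]) cube([2023, 77, 80]);
translate([532, 119, 973]) cube([2023, 77, 80]);
translate([720, 196, 119]) cube([74, 20, 1027]);
translate([982, 196, 119]) cube([74, 20, 1027]);
translate([1244, 196, 119]) cube([74, 20, 1027]);
translate([1506, 196, 119]) cube([74, 20, 1027]);
translate([1768, 196, 119]) cube([74, 20, 1027]);
translate([2030, 196, 119]) cube([74, 20, 1027]);
translate([2292, 196, 119]) cube([74, 20, 1027]);


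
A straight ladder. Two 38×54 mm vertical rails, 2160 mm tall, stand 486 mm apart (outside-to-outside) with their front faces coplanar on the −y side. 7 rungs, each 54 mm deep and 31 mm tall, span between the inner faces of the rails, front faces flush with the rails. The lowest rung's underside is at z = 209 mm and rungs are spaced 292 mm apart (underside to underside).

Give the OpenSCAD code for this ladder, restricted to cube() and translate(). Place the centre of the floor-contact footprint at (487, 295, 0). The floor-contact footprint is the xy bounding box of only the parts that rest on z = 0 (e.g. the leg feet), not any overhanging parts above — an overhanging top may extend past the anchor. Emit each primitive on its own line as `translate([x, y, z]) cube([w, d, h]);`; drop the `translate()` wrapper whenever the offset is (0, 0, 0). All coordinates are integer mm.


translate([244, 268, 0]) cube([38, 54, 2160]);
translate([692, 268, 0]) cube([38, 54, 2160]);
translate([282, 268, 209]) cube([410, 54, 31]);
translate([282, 268, 501]) cube([410, 54, 31]);
translate([282, 268, 793]) cube([410, 54, 31]);
translate([282, 268, 1085]) cube([410, 54, 31]);
translate([282, 268, 1377]) cube([410, 54, 31]);
translate([282, 268, 1669]) cube([410, 54, 31]);
translate([282, 268, 1961]) cube([410, 54, 31]);


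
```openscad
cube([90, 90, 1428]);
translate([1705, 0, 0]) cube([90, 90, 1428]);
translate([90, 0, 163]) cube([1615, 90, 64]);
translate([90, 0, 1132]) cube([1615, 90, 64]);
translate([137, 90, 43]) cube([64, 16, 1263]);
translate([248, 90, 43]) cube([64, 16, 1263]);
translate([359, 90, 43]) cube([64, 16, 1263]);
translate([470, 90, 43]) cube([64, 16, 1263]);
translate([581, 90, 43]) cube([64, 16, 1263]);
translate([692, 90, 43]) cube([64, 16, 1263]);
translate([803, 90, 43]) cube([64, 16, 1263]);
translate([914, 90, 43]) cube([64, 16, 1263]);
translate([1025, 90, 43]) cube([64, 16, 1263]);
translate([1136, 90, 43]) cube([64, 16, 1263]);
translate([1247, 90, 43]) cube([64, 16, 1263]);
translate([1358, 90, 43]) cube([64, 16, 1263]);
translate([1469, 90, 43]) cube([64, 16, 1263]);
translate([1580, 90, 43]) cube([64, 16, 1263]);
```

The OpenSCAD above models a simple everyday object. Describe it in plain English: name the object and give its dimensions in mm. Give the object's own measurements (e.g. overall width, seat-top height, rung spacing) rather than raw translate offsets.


A fence section. Two 90×90 mm posts, 1428 mm tall, stand on the floor with a clear span of 1615 mm between their inner faces. Two horizontal rails of 90×64 mm section span the gap between the posts with their undersides at z = 163 mm and z = 1132 mm, flush with the posts' −y face. 14 pickets, each 64 mm wide, 16 mm thick and 1263 mm tall, are fixed to the +y face of the rails with their bottoms at z = 43 mm, spaced across the span with a 47 mm gap after the −x post and between neighbouring pickets, with 61 mm left before the +x post.


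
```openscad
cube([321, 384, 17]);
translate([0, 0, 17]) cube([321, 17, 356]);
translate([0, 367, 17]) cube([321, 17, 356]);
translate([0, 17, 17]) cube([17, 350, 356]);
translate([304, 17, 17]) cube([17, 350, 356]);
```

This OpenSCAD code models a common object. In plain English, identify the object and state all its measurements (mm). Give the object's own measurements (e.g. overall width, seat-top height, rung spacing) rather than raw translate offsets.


An open-topped rectangular box: outside dimensions 321×384×373 mm, with a uniform wall and base thickness of 17 mm. The base is a full 321×384 slab on the floor; four walls sit on top of the base. The front and back walls (the −y and +y sides) span the full width; the two side walls fit between them.


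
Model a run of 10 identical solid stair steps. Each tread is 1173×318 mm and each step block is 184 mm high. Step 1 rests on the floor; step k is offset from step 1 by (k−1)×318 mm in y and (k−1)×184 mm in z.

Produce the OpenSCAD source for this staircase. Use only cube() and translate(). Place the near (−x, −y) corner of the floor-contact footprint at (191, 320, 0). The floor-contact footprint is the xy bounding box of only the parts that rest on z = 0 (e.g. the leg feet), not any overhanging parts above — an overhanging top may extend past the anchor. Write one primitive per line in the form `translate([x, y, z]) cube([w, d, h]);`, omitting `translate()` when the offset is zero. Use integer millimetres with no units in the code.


translate([191, 320, 0]) cube([1173, 318, 184]);
translate([191, 638, 184]) cube([1173, 318, 184]);
translate([191, 956, 368]) cube([1173, 318, 184]);
translate([191, 1274, 552]) cube([1173, 318, 184]);
translate([191, 1592, 736]) cube([1173, 318, 184]);
translate([191, 1910, 920]) cube([1173, 318, 184]);
translate([191, 2228, 1104]) cube([1173, 318, 184]);
translate([191, 2546, 1288]) cube([1173, 318, 184]);
translate([191, 2864, 1472]) cube([1173, 318, 184]);
translate([191, 3182, 1656]) cube([1173, 318, 184]);


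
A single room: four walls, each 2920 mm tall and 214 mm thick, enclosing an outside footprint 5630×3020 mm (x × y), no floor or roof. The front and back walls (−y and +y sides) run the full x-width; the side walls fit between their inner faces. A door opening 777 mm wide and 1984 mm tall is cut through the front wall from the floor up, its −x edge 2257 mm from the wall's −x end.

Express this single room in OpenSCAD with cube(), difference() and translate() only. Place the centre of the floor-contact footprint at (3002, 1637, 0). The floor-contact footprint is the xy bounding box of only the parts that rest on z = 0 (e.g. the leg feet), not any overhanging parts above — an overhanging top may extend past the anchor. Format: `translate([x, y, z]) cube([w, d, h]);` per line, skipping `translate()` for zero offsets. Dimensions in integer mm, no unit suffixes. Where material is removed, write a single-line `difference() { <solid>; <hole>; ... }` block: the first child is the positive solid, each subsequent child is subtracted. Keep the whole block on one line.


difference() { translate([187, 127, 0]) cube([5630, 214, 2920]); translate([2444, 127, 0]) cube([777, 214, 1984]); }
translate([187, 2933, 0]) cube([5630, 214, 2920]);
translate([187, 341, 0]) cube([214, 2592, 2920]);
translate([5603, 341, 0]) cube([214, 2592, 2920]);


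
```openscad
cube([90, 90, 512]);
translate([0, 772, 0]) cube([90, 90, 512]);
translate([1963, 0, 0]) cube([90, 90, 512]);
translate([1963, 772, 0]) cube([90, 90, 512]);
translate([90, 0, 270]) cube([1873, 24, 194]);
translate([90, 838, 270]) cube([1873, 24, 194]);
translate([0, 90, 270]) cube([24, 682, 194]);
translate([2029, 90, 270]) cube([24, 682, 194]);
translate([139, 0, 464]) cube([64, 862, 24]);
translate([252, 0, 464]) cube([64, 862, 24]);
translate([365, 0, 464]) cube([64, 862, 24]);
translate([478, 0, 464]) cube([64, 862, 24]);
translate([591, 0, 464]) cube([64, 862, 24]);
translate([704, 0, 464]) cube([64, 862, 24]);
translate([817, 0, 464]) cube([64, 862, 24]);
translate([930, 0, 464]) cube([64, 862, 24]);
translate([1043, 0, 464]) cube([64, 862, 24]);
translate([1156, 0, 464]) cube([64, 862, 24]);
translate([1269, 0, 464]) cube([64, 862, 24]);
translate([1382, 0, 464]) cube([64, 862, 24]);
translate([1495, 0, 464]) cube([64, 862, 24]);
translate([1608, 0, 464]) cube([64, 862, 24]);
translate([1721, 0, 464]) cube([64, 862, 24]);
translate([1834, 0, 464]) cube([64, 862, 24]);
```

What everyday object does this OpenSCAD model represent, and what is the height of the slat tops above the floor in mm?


A bed frame. The slat-top height is 488 mm.

Four posts, four rails, and a row of slats — a bed frame. Slats sit on the rails at z = 270 + 194 = 464; with slat thickness 24, the top is 488 mm.


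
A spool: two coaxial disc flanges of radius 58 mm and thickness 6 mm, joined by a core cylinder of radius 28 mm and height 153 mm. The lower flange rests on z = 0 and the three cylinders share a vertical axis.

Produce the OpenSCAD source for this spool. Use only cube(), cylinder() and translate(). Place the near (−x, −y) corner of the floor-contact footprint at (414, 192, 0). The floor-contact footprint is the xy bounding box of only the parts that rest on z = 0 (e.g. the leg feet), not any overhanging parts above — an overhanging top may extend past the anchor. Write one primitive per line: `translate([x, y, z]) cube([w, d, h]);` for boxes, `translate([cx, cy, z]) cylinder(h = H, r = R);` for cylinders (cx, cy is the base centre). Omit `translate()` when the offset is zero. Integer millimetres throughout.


translate([472, 250, 0]) cylinder(h = 6, r = 58);
translate([472, 250, 6]) cylinder(h = 153, r = 28);
translate([472, 250, 159]) cylinder(h = 6, r = 58);


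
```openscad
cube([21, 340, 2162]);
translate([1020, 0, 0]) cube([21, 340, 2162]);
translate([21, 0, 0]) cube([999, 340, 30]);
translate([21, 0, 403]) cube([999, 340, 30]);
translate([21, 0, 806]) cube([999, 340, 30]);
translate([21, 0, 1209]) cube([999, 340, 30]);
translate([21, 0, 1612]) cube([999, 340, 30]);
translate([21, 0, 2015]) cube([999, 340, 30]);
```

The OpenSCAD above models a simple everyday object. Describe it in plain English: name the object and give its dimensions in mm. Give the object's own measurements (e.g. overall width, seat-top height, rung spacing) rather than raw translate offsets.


An open bookshelf. Two side panels, each 21 mm thick, 340 mm deep and 2162 mm tall, stand 1041 mm apart (outside-to-outside). Between them sit 6 shelves, each 30 mm thick and 340 mm deep, spanning the full gap between the sides. The bottom shelf rests on the floor (its underside at z = 0) and the clear gap between one shelf's top and the next shelf's underside is 373 mm.


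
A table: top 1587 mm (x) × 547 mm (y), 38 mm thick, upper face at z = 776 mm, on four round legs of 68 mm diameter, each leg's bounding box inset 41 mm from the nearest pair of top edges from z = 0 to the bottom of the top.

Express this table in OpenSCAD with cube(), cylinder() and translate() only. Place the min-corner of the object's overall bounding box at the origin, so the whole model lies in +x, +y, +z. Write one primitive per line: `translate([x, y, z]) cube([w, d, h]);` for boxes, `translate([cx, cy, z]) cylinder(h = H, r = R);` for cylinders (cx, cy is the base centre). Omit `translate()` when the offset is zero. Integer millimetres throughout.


translate([0, 0, 738]) cube([1587, 547, 38]);
translate([75, 75, 0]) cylinder(h = 738, r = 34);
translate([1512, 75, 0]) cylinder(h = 738, r = 34);
translate([75, 472, 0]) cylinder(h = 738, r = 34);
translate([1512, 472, 0]) cylinder(h = 738, r = 34);


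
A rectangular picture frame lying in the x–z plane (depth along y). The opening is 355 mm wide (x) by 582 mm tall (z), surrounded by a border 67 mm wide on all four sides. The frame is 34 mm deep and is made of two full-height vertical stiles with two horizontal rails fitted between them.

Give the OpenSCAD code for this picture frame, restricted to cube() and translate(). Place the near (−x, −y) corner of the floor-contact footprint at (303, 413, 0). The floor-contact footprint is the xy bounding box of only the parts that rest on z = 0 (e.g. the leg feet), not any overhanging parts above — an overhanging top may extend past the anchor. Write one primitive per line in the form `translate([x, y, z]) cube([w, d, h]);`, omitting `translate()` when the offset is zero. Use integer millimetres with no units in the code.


translate([303, 413, 0]) cube([67, 34, 716]);
translate([725, 413, 0]) cube([67, 34, 716]);
translate([370, 413, 0]) cube([355, 34, 67]);
translate([370, 413, 649]) cube([355, 34, 67]);


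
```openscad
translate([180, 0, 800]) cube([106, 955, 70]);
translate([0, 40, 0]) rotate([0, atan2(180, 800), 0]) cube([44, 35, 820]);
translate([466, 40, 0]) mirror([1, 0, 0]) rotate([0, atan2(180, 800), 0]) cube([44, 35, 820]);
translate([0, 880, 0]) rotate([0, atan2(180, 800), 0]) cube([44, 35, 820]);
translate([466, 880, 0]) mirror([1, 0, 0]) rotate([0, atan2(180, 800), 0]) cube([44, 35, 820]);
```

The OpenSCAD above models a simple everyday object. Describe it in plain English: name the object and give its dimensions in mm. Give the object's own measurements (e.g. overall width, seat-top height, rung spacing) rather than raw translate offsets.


A sawhorse. A 106×955×70 mm beam (x, y, z) sits on two A-frame leg pairs. Each pair is two raked legs of 44×35 mm section (35 mm along y) splaying symmetrically in x. Each leg rises 800 mm vertically over 180 mm of horizontal reach and is 820 mm long along its own axis. Every leg's outer bottom edge rests on the floor and its outer top edge meets a bottom edge of the beam — the left legs (tilting toward +x) meet the beam's −x bottom edge, the right legs (their mirror images, tilting toward −x) meet its +x bottom edge — so the leg tops tuck under the beam, the beam's underside is 800 mm above the floor, and the feet are 466 mm apart outside-to-outside with the beam centred between them. The two leg pairs are set in 40 mm from either end of the beam.


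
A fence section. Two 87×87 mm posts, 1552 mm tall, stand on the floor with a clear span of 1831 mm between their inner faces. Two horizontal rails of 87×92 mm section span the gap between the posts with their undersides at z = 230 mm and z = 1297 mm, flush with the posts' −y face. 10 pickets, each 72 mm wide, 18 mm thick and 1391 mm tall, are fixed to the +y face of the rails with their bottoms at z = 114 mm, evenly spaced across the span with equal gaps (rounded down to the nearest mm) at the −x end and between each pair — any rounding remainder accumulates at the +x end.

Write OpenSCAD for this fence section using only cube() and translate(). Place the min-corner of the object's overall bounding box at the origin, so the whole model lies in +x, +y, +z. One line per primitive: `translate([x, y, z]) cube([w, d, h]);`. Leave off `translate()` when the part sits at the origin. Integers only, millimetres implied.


cube([87, 87, 1552]);
translate([1918, 0, 0]) cube([87, 87, 1552]);
translate([87, 0, 230]) cube([1831, 87, 92]);
translate([87, 0, 1297]) cube([1831, 87, 92]);
translate([188, 87, 114]) cube([72, 18, 1391]);
translate([361, 87, 114]) cube([72, 18, 1391]);
translate([534, 87, 114]) cube([72, 18, 1391]);
translate([707, 87, 114]) cube([72, 18, 1391]);
translate([880, 87, 114]) cube([72, 18, 1391]);
translate([1053, 87, 114]) cube([72, 18, 1391]);
translate([1226, 87, 114]) cube([72, 18, 1391]);
translate([1399, 87, 114]) cube([72, 18, 1391]);
translate([1572, 87, 114]) cube([72, 18, 1391]);
translate([1745, 87, 114]) cube([72, 18, 1391]);


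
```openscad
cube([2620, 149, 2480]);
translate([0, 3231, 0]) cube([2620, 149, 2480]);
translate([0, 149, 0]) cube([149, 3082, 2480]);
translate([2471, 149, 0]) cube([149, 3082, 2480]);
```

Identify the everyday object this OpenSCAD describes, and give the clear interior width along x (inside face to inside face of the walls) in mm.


A house (or room) frame. The interior width is 2322 mm.

Four 2480 mm walls enclosing a rectangle with no floor or roof — a room or house frame. Outside width is 2620 mm and wall thickness is 149 mm, so the interior width is 2620 − 2 × 149 = 2322 mm.


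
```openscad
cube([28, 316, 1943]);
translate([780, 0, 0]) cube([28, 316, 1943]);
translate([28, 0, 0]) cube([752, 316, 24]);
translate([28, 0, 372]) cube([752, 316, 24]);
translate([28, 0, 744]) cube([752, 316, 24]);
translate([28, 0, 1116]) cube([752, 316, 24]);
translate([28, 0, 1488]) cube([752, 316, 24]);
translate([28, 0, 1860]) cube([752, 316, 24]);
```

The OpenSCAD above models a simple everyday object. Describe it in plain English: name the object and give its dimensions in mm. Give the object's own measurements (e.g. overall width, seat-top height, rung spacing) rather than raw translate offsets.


An open bookshelf. Two side panels, each 28 mm thick, 316 mm deep and 1943 mm tall, stand 808 mm apart (outside-to-outside). Between them sit 6 shelves, each 24 mm thick and 316 mm deep, spanning the full gap between the sides. The bottom shelf rests on the floor (its underside at z = 0) and the clear gap between one shelf's top and the next shelf's underside is 348 mm.


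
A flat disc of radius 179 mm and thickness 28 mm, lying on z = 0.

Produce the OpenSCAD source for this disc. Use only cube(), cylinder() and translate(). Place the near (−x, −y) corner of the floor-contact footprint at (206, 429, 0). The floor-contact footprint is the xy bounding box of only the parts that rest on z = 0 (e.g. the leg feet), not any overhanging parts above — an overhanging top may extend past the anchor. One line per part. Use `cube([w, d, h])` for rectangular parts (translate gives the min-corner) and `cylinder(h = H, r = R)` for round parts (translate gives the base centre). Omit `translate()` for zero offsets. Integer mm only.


translate([385, 608, 0]) cylinder(h = 28, r = 179);


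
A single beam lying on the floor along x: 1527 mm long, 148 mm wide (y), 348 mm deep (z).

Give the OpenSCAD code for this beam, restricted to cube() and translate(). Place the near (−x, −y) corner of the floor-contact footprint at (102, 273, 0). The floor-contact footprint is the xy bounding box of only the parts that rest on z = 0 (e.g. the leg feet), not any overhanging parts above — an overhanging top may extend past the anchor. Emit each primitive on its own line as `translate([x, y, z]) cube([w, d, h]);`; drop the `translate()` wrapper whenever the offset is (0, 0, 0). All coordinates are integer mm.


translate([102, 273, 0]) cube([1527, 148, 348]);


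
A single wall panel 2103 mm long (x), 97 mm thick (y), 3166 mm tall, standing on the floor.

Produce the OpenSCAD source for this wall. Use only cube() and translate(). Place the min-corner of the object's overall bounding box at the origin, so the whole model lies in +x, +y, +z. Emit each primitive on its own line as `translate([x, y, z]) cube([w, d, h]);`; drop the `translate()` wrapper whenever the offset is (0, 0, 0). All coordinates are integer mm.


cube([2103, 97, 3166]);


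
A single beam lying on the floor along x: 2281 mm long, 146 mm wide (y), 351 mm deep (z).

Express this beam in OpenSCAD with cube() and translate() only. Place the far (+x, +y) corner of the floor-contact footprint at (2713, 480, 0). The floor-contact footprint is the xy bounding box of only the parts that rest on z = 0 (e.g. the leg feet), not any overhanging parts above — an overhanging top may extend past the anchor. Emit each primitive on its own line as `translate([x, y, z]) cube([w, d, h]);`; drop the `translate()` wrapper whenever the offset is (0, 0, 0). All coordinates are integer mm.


translate([432, 334, 0]) cube([2281, 146, 351]);


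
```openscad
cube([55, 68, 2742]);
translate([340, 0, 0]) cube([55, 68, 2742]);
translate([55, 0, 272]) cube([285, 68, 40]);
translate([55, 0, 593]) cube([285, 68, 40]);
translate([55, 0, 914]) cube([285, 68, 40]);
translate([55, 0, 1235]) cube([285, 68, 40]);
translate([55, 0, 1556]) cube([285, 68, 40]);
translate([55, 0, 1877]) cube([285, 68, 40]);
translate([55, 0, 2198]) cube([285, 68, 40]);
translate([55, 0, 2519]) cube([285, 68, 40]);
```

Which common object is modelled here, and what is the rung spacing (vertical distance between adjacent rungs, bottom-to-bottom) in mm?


A ladder. The rung spacing is 321 mm.

Two tall 55×68 posts with 8 short bars between them — a ladder. Adjacent rungs sit at z = 272 and z = 593, so the spacing is 593 − 272 = 321 mm.


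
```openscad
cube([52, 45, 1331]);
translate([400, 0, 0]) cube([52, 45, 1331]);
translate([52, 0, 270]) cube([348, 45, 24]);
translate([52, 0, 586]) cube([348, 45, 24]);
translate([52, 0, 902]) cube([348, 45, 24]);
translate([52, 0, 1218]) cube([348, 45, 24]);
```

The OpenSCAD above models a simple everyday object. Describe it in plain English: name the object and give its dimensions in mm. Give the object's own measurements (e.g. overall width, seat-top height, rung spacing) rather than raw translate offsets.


A straight ladder. Two 52×45 mm vertical rails, 1331 mm tall, stand 452 mm apart (outside-to-outside) with their front faces coplanar on the −y side. 4 rungs, each 45 mm deep and 24 mm tall, span between the inner faces of the rails, front faces flush with the rails. The lowest rung's underside is at z = 270 mm and rungs are spaced 316 mm apart (underside to underside).


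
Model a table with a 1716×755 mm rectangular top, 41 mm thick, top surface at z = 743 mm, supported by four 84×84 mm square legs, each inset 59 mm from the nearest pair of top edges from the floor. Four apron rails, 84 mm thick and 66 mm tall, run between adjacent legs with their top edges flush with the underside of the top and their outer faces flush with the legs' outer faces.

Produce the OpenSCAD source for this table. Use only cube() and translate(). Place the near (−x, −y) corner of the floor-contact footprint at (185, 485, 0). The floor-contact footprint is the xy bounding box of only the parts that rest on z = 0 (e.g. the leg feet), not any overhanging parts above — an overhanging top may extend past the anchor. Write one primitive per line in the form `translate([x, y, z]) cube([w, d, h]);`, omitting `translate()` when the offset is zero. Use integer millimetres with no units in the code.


translate([126, 426, 702]) cube([1716, 755, 41]);
translate([185, 485, 0]) cube([84, 84, 702]);
translate([1699, 485, 0]) cube([84, 84, 702]);
translate([185, 1038, 0]) cube([84, 84, 702]);
translate([1699, 1038, 0]) cube([84, 84, 702]);
translate([269, 485, 636]) cube([1430, 84, 66]);
translate([269, 1038, 636]) cube([1430, 84, 66]);
translate([185, 569, 636]) cube([84, 469, 66]);
translate([1699, 569, 636]) cube([84, 469, 66]);


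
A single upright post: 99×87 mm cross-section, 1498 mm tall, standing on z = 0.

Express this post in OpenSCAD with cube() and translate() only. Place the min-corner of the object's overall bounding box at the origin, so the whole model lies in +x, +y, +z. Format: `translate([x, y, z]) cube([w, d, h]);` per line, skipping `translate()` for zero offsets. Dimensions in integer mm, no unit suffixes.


cube([99, 87, 1498]);


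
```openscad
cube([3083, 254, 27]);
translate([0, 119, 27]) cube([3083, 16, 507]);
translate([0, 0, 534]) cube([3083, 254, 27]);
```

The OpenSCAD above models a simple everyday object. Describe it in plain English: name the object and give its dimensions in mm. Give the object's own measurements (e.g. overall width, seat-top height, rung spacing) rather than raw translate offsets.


An I-beam lying along x, 3083 mm long. Overall section height 561 mm. Two flanges 254 mm wide (y) and 27 mm thick, one on the floor and one at the top; a web 16 mm thick runs between them, centred on the flange width.


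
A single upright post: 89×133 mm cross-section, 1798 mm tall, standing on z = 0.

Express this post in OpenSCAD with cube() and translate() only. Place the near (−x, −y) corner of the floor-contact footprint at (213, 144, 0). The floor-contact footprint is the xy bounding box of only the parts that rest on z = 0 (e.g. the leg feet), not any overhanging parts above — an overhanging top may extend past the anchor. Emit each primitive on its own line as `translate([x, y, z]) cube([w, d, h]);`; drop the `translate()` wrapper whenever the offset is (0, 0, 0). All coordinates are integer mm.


translate([213, 144, 0]) cube([89, 133, 1798]);


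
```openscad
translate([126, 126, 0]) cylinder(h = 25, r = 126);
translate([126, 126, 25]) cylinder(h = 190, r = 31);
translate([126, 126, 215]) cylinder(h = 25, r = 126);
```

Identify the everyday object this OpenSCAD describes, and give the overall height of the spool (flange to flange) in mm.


A spool. The overall height is 240 mm.

Three coaxial cylinders, large–small–large — a spool. Two 25 mm flanges and a 190 mm core give 25 + 190 + 25 = 240 mm.


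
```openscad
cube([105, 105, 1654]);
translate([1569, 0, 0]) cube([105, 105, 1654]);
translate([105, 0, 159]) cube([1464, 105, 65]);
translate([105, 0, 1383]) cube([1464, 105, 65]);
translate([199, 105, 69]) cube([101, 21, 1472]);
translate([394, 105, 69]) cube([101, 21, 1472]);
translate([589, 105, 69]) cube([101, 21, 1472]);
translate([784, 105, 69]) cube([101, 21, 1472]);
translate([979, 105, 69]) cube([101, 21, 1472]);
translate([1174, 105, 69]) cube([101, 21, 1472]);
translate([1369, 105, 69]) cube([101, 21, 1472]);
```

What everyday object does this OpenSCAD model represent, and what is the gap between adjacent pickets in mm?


A fence section. The picket gap is 94 mm.

Two posts, two rails, 7 pickets — a fence section. Span 1464 mm holds 7 pickets of 101 mm with 8 equal gaps: ⌊(1464 − 7·101) / 8⌋ = 94 mm.


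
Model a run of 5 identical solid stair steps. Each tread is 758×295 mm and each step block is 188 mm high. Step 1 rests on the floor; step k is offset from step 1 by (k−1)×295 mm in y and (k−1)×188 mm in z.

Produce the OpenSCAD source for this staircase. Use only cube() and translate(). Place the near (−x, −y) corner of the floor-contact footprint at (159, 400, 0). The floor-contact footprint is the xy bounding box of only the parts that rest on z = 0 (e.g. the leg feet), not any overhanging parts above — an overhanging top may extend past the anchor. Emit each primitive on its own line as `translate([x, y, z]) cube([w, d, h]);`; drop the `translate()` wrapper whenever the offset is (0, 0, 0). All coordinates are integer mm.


translate([159, 400, 0]) cube([758, 295, 188]);
translate([159, 695, 188]) cube([758, 295, 188]);
translate([159, 990, 376]) cube([758, 295, 188]);
translate([159, 1285, 564]) cube([758, 295, 188]);
translate([159, 1580, 752]) cube([758, 295, 188]);


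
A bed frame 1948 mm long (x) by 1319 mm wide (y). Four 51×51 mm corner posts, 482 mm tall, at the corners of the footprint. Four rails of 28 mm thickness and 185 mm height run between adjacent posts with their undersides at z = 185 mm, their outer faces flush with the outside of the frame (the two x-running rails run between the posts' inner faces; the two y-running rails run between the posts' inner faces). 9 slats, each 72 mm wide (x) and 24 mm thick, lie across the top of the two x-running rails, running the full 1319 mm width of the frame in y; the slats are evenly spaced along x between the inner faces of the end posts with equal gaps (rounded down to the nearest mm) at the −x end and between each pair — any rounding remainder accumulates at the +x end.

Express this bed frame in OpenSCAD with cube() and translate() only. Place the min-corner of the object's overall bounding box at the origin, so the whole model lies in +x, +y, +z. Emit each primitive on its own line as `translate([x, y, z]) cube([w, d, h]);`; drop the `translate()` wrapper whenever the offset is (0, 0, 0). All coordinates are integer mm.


// slat z = rail_z + rail_h = 185 + 185 = 370
// slat gap = ⌊(1846 − 9·72) / 10⌋ = 119
cube([51, 51, 482]);
translate([0, 1268, 0]) cube([51, 51, 482]);
translate([1897, 0, 0]) cube([51, 51, 482]);
translate([1897, 1268, 0]) cube([51, 51, 482]);
translate([51, 0, 185]) cube([1846, 28, 185]);
translate([51, 1291, 185]) cube([1846, 28, 185]);
translate([0, 51, 185]) cube([28, 1217, 185]);
translate([1920, 51, 185]) cube([28, 1217, 185]);
translate([170, 0, 370]) cube([72, 1319, 24]);
translate([361, 0, 370]) cube([72, 1319, 24]);
translate([552, 0, 370]) cube([72, 1319, 24]);
translate([743, 0, 370]) cube([72, 1319, 24]);
translate([934, 0, 370]) cube([72, 1319, 24]);
translate([1125, 0, 370]) cube([72, 1319, 24]);
translate([1316, 0, 370]) cube([72, 1319, 24]);
translate([1507, 0, 370]) cube([72, 1319, 24]);
translate([1698, 0, 370]) cube([72, 1319, 24]);


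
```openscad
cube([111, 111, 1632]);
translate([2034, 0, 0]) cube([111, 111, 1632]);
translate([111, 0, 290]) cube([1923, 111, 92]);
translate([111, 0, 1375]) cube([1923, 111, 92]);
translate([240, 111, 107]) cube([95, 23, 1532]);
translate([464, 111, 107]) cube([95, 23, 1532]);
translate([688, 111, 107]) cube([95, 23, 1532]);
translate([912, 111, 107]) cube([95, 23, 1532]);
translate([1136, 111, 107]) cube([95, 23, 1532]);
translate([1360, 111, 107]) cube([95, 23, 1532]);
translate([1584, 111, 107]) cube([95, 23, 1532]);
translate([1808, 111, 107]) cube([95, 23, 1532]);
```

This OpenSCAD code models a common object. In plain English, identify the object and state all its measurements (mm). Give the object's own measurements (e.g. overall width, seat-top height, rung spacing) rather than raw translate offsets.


A fence section. Two 111×111 mm posts, 1632 mm tall, stand on the floor with a clear span of 1923 mm between their inner faces. Two horizontal rails of 111×92 mm section span the gap between the posts with their undersides at z = 290 mm and z = 1375 mm, flush with the posts' −y face. 8 pickets, each 95 mm wide, 23 mm thick and 1532 mm tall, are fixed to the +y face of the rails with their bottoms at z = 107 mm, spaced across the span with a 129 mm gap after the −x post and between neighbouring pickets, with 131 mm left before the +x post.
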